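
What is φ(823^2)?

676506

φ(823^2) = 823^2 − 823^1 = 677329 − 823 = 676506.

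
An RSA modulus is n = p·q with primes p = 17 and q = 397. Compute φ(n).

φ(6749) = 6749 · (1 − 1/17) · (1 − 1/397)
       = 6749 · 6336/6749 = 6336.

6336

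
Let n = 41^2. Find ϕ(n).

1640

φ(1681) = 1681 · (1 − 1/41)
       = 1681 · 40/41 = 1640.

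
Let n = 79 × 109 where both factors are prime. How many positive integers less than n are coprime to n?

8424

φ(pq) = (p−1)(q−1) = 78 · 108 = 8424.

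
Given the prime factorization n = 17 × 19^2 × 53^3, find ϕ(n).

799284096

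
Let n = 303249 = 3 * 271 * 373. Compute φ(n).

200880

φ(3) = 3 − 1 = 2.
φ(271) = 271 − 1 = 270.
φ(373) = 373 − 1 = 372.
Since φ is multiplicative, φ(303249) = 2 · 270 · 372 = 200880.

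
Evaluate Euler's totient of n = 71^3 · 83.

φ(29706613) = 29706613 · (1 − 1/71) · (1 − 1/83)
       = 29706613 · 5740/5893 = 28935340.

28935340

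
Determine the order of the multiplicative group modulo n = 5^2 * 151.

φ(3775) = 3775 · (1 − 1/5) · (1 − 1/151)
       = 3775 · 600/755 = 3000.

3000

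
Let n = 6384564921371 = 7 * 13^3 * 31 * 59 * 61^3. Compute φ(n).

4726932163200

φ(6384564921371) = 6384564921371 · (1 − 1/7) · (1 − 1/13) · (1 − 1/31) · (1 − 1/59) · (1 − 1/61)
       = 6384564921371 · 7516800/10152779 = 4726932163200.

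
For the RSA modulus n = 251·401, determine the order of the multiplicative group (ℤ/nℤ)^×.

100000

φ(251) = 251 − 1 = 250.
φ(401) = 401 − 1 = 400.
Since φ is multiplicative, φ(100651) = 250 · 400 = 100000.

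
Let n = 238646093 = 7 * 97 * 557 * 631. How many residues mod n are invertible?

201761280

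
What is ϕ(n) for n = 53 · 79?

φ(53) = 53 − 1 = 52.
φ(79) = 79 − 1 = 78.
φ(4187) = 52 × 78 = 4056.

4056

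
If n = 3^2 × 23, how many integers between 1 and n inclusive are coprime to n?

132

φ(3^2) = 3^1·(3−1) = 3·2 = 6.
φ(23) = 23 − 1 = 22.
Multiply: 6 · 22 = 132.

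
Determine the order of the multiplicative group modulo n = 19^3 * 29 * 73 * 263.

3432191616

φ(3818892289) = 3818892289 · (1 − 1/19) · (1 − 1/29) · (1 − 1/73) · (1 − 1/263)
       = 3818892289 · 9507456/10578649 = 3432191616.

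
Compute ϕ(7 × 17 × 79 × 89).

658944

φ(7) = 7 − 1 = 6.
φ(17) = 17 − 1 = 16.
φ(79) = 79 − 1 = 78.
φ(89) = 89 − 1 = 88.
Since φ is multiplicative, φ(836689) = 6 · 16 · 78 · 88 = 658944.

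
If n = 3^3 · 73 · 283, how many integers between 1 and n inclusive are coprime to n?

φ(557793) = 557793 · (1 − 1/3) · (1 − 1/73) · (1 − 1/283)
       = 557793 · 40608/61977 = 365472.

365472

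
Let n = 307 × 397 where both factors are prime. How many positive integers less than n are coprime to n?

121176

For distinct primes, φ(pq) = (p−1)(q−1) = 306 × 396 = 121176.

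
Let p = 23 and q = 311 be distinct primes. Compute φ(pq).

6820

φ(7153) = 7153 · (1 − 1/23) · (1 − 1/311)
       = 7153 · 6820/7153 = 6820.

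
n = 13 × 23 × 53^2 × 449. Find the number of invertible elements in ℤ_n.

325957632

φ(13) = 13 − 1 = 12.
φ(23) = 23 − 1 = 22.
φ(53^2) = 53^1·(53−1) = 53·52 = 2756.
φ(449) = 449 − 1 = 448.
φ(377111059) = 12 × 22 × 2756 × 448 = 325957632.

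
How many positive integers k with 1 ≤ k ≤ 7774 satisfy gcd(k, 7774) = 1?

3432

Factor 7774: 7774 = 2 · 13^2 · 23.
φ(7774) = 7774 · (1 − 1/2) · (1 − 1/13) · (1 − 1/23)
       = 7774 · 264/598 = 3432.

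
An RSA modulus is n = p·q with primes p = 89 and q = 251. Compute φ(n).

For distinct primes, φ(pq) = (p−1)(q−1) = 88 × 250 = 22000.

22000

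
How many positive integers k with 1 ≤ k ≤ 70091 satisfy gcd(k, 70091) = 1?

51840

Factor 70091: 70091 = 7 * 17 * 19 * 31.
φ(7) = 7 − 1 = 6.
φ(17) = 17 − 1 = 16.
φ(19) = 19 − 1 = 18.
φ(31) = 31 − 1 = 30.
Multiply: 6 · 16 · 18 · 30 = 51840.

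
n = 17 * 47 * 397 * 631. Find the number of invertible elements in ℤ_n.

183617280

φ(200155093) = 200155093 · (1 − 1/17) · (1 − 1/47) · (1 − 1/397) · (1 − 1/631)
       = 200155093 · 183617280/200155093 = 183617280.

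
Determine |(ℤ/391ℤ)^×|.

352

Prime factorization: 391 = 17 · 23.
φ(17) = 17 − 1 = 16.
φ(23) = 23 − 1 = 22.
φ(391) = 16 × 22 = 352.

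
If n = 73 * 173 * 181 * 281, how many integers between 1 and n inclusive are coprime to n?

624153600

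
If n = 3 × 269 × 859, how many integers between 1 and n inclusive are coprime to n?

φ(3) = 3 − 1 = 2.
φ(269) = 269 − 1 = 268.
φ(859) = 859 − 1 = 858.
φ(693213) = 2 × 268 × 858 = 459888.

459888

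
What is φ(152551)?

116640

Factor 152551: 152551 = 7 * 19 * 31 * 37.
φ(152551) = 152551 · (1 − 1/7) · (1 − 1/19) · (1 − 1/31) · (1 − 1/37)
       = 152551 · 116640/152551 = 116640.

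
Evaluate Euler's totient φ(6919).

5760

Factor 6919: 6919 = 11 · 17 · 37.
φ(6919) = 6919 · (1 − 1/11) · (1 − 1/17) · (1 − 1/37)
       = 6919 · 5760/6919 = 5760.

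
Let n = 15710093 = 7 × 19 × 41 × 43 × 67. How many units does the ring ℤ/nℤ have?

11975040

φ(15710093) = 15710093 · (1 − 1/7) · (1 − 1/19) · (1 − 1/41) · (1 − 1/43) · (1 − 1/67)
       = 15710093 · 11975040/15710093 = 11975040.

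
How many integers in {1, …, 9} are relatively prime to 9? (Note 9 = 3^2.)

6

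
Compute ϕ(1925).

Factor 1925: 1925 = 5^2 · 7 · 11.
φ(5^2) = 5^2 − 5^1 = 25 − 5 = 20.
φ(7) = 7 − 1 = 6.
φ(11) = 11 − 1 = 10.
φ(1925) = 20 × 6 × 10 = 1200.

1200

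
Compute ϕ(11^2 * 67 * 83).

595320

φ(11^2) = 11^2 − 11^1 = 121 − 11 = 110.
φ(67) = 67 − 1 = 66.
φ(83) = 83 − 1 = 82.
Multiply: 110 · 66 · 82 = 595320.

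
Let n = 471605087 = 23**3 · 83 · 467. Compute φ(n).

φ(23^3) = 23^2·(23−1) = 529·22 = 11638.
φ(83) = 83 − 1 = 82.
φ(467) = 467 − 1 = 466.
Since φ is multiplicative, φ(471605087) = 11638 · 82 · 466 = 444711256.

444711256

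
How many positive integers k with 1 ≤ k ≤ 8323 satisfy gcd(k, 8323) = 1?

6720

8323 = 7 × 29 × 41.
φ(7) = 7 − 1 = 6.
φ(29) = 29 − 1 = 28.
φ(41) = 41 − 1 = 40.
φ(8323) = 6 × 28 × 40 = 6720.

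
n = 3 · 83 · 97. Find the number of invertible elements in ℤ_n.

φ(24153) = 24153 · (1 − 1/3) · (1 − 1/83) · (1 − 1/97)
       = 24153 · 15744/24153 = 15744.

15744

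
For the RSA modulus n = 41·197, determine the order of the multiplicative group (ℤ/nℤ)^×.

7840

φ(pq) = (p−1)(q−1) = 40 · 196 = 7840.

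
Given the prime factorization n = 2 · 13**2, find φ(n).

156

φ(2) = 2 − 1 = 1.
φ(13^2) = 13^2 − 13^1 = 169 − 13 = 156.
φ(338) = 1 × 156 = 156.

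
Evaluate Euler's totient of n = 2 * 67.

66

φ(134) = 134 · (1 − 1/2) · (1 − 1/67)
       = 134 · 66/134 = 66.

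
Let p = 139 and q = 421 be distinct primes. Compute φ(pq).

57960

For distinct primes, φ(pq) = (p−1)(q−1) = 138 × 420 = 57960.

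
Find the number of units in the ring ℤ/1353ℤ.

800

1353 = 3 · 11 · 41.
φ(1353) = 1353 · (1 − 1/3) · (1 − 1/11) · (1 − 1/41)
       = 1353 · 800/1353 = 800.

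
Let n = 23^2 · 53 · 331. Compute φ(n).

8682960

φ(9280247) = 9280247 · (1 − 1/23) · (1 − 1/53) · (1 − 1/331)
       = 9280247 · 377520/403489 = 8682960.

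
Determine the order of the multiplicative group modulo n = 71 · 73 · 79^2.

φ(32347103) = 32347103 · (1 − 1/71) · (1 − 1/73) · (1 − 1/79)
       = 32347103 · 393120/409457 = 31056480.

31056480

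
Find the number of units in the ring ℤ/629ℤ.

First factor: 629 = 17 · 37.
φ(17) = 17 − 1 = 16.
φ(37) = 37 − 1 = 36.
φ(629) = 16 × 36 = 576.

576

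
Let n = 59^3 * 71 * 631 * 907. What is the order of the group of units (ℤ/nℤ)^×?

8066753830800

φ(59^3) = 59^2·(59−1) = 3481·58 = 201898.
φ(71) = 71 − 1 = 70.
φ(631) = 631 − 1 = 630.
φ(907) = 907 − 1 = 906.
φ(8345474413153) = 201898 × 70 × 630 × 906 = 8066753830800.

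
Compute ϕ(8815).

Factor 8815: 8815 = 5 · 41 · 43.
φ(8815) = 8815 · (1 − 1/5) · (1 − 1/41) · (1 − 1/43)
       = 8815 · 6720/8815 = 6720.

6720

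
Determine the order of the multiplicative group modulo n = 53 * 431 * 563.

12566320

φ(53) = 53 − 1 = 52.
φ(431) = 431 − 1 = 430.
φ(563) = 563 − 1 = 562.
Multiply: 52 · 430 · 562 = 12566320.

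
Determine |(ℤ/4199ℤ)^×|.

Factor 4199: 4199 = 13 × 17 × 19.
φ(13) = 13 − 1 = 12.
φ(17) = 17 − 1 = 16.
φ(19) = 19 − 1 = 18.
φ(4199) = 12 × 16 × 18 = 3456.

3456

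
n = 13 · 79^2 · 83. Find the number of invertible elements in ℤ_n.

6063408

φ(13) = 13 − 1 = 12.
φ(79^2) = 79^2 − 79^1 = 6241 − 79 = 6162.
φ(83) = 83 − 1 = 82.
φ(6734039) = 12 × 6162 × 82 = 6063408.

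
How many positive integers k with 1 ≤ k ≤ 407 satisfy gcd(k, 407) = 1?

360

407 = 11 · 37.
φ(11) = 11 − 1 = 10.
φ(37) = 37 − 1 = 36.
Since φ is multiplicative, φ(407) = 10 · 36 = 360.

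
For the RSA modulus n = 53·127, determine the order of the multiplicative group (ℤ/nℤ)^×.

φ(n) = (p − 1)(q − 1) = (53−1)(127−1) = 52·126 = 6552.

6552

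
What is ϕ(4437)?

2688

Prime factorization: 4437 = 3**2 × 17 × 29.
φ(4437) = 4437 · (1 − 1/3) · (1 − 1/17) · (1 − 1/29)
       = 4437 · 896/1479 = 2688.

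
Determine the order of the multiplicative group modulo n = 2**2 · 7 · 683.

φ(2^2) = 2^2 − 2^1 = 4 − 2 = 2.
φ(7) = 7 − 1 = 6.
φ(683) = 683 − 1 = 682.
φ(19124) = 2 × 6 × 682 = 8184.

8184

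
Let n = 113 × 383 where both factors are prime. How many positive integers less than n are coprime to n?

42784

φ(n) = (p − 1)(q − 1) = (113−1)(383−1) = 112·382 = 42784.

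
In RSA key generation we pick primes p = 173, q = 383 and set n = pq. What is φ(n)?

65704

For distinct primes, φ(pq) = (p−1)(q−1) = 172 × 382 = 65704.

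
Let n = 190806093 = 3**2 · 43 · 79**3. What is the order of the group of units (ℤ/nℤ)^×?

φ(3^2) = 3^2 − 3^1 = 9 − 3 = 6.
φ(43) = 43 − 1 = 42.
φ(79^3) = 79^2·(79−1) = 6241·78 = 486798.
Since φ is multiplicative, φ(190806093) = 6 · 42 · 486798 = 122673096.

122673096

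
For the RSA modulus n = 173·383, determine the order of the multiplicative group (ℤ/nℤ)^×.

65704

φ(66259) = 66259 · (1 − 1/173) · (1 − 1/383)
       = 66259 · 65704/66259 = 65704.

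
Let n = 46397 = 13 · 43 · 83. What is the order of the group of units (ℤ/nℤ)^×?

φ(46397) = 46397 · (1 − 1/13) · (1 − 1/43) · (1 − 1/83)
       = 46397 · 41328/46397 = 41328.

41328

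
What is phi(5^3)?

100

φ(125) = 125 · (1 − 1/5)
       = 125 · 4/5 = 100.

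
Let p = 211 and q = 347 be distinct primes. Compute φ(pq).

φ(211) = 211 − 1 = 210.
φ(347) = 347 − 1 = 346.
φ(73217) = 210 × 346 = 72660.

72660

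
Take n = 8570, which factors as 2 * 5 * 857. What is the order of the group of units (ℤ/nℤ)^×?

φ(8570) = 8570 · (1 − 1/2) · (1 − 1/5) · (1 − 1/857)
       = 8570 · 3424/8570 = 3424.

3424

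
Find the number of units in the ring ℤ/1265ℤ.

880

1265 = 5 · 11 · 23.
φ(1265) = 1265 · (1 − 1/5) · (1 − 1/11) · (1 − 1/23)
       = 1265 · 880/1265 = 880.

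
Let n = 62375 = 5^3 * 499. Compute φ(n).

49800

φ(5^3) = 5^3 − 5^2 = 125 − 25 = 100.
φ(499) = 499 − 1 = 498.
Multiply: 100 · 498 = 49800.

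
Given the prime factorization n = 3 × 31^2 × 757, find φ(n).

1406160

φ(2182431) = 2182431 · (1 − 1/3) · (1 − 1/31) · (1 − 1/757)
       = 2182431 · 45360/70401 = 1406160.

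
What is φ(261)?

168

First factor: 261 = 3^2 * 29.
φ(261) = 261 · (1 − 1/3) · (1 − 1/29)
       = 261 · 56/87 = 168.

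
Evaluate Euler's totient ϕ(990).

240

Factor 990: 990 = 2 * 3^2 * 5 * 11.
φ(2) = 2 − 1 = 1.
φ(3^2) = 3^1·(3−1) = 3·2 = 6.
φ(5) = 5 − 1 = 4.
φ(11) = 11 − 1 = 10.
Since φ is multiplicative, φ(990) = 1 · 6 · 4 · 10 = 240.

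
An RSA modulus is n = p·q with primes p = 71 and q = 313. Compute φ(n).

21840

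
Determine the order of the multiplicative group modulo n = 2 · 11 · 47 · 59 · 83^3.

15071478640

φ(2) = 2 − 1 = 1.
φ(11) = 11 − 1 = 10.
φ(47) = 47 − 1 = 46.
φ(59) = 59 − 1 = 58.
φ(83^3) = 83^2·(83−1) = 6889·82 = 564898.
Since φ is multiplicative, φ(34882437722) = 1 · 10 · 46 · 58 · 564898 = 15071478640.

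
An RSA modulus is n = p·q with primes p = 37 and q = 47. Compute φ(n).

φ(pq) = (p−1)(q−1) = 36 · 46 = 1656.

1656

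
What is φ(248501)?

201600

Prime factorization: 248501 = 11 · 19 · 29 · 41.
φ(248501) = 248501 · (1 − 1/11) · (1 − 1/19) · (1 − 1/29) · (1 − 1/41)
       = 248501 · 201600/248501 = 201600.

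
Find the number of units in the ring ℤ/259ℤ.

259 = 7 · 37.
φ(259) = 259 · (1 − 1/7) · (1 − 1/37)
       = 259 · 216/259 = 216.

216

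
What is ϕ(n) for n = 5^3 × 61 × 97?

576000

φ(739625) = 739625 · (1 − 1/5) · (1 − 1/61) · (1 − 1/97)
       = 739625 · 23040/29585 = 576000.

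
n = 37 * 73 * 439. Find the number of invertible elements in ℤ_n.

φ(1185739) = 1185739 · (1 − 1/37) · (1 − 1/73) · (1 − 1/439)
       = 1185739 · 1135296/1185739 = 1135296.

1135296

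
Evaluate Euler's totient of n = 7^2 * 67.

φ(3283) = 3283 · (1 − 1/7) · (1 − 1/67)
       = 3283 · 396/469 = 2772.

2772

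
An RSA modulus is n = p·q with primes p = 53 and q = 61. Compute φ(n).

φ(n) = (p − 1)(q − 1) = (53−1)(61−1) = 52·60 = 3120.

3120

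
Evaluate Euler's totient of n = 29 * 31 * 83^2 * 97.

φ(29) = 29 − 1 = 28.
φ(31) = 31 − 1 = 30.
φ(83^2) = 83^2 − 83^1 = 6889 − 83 = 6806.
φ(97) = 97 − 1 = 96.
φ(600741467) = 28 × 30 × 6806 × 96 = 548835840.

548835840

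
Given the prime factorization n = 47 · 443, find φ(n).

20332

φ(20821) = 20821 · (1 − 1/47) · (1 − 1/443)
       = 20821 · 20332/20821 = 20332.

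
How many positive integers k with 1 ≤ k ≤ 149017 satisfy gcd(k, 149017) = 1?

118800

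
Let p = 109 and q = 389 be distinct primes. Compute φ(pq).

φ(n) = (p − 1)(q − 1) = (109−1)(389−1) = 108·388 = 41904.

41904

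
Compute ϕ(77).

60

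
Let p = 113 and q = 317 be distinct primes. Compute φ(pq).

φ(n) = (p − 1)(q − 1) = (113−1)(317−1) = 112·316 = 35392.

35392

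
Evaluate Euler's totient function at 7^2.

42

φ(7^2) = 7^2 − 7^1 = 49 − 7 = 42.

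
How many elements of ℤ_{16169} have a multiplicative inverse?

14256

Factor 16169: 16169 = 19 · 23 · 37.
φ(16169) = 16169 · (1 − 1/19) · (1 − 1/23) · (1 − 1/37)
       = 16169 · 14256/16169 = 14256.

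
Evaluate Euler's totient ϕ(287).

240

287 = 7 × 41.
φ(7) = 7 − 1 = 6.
φ(41) = 41 − 1 = 40.
φ(287) = 6 × 40 = 240.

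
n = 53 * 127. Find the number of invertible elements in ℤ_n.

φ(6731) = 6731 · (1 − 1/53) · (1 − 1/127)
       = 6731 · 6552/6731 = 6552.

6552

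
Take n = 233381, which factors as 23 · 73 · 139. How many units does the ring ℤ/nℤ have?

218592

φ(23) = 23 − 1 = 22.
φ(73) = 73 − 1 = 72.
φ(139) = 139 − 1 = 138.
Multiply: 22 · 72 · 138 = 218592.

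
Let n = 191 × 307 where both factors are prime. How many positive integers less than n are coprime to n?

58140

φ(191) = 191 − 1 = 190.
φ(307) = 307 − 1 = 306.
φ(58637) = 190 × 306 = 58140.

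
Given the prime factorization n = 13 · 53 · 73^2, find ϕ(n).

φ(13) = 13 − 1 = 12.
φ(53) = 53 − 1 = 52.
φ(73^2) = 73^2 − 73^1 = 5329 − 73 = 5256.
Since φ is multiplicative, φ(3671681) = 12 · 52 · 5256 = 3279744.

3279744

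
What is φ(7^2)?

42

φ(7^2) = 7^2 − 7^1 = 49 − 7 = 42.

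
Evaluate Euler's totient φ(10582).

4320

First factor: 10582 = 2 × 11 × 13 × 37.
φ(10582) = 10582 · (1 − 1/2) · (1 − 1/11) · (1 − 1/13) · (1 − 1/37)
       = 10582 · 4320/10582 = 4320.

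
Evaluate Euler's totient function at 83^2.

φ(83^2) = 83^2 − 83^1 = 6889 − 83 = 6806.

6806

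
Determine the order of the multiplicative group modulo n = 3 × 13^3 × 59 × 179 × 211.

8793570240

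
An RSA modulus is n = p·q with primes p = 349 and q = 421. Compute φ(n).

146160

φ(349) = 349 − 1 = 348.
φ(421) = 421 − 1 = 420.
φ(146929) = 348 × 420 = 146160.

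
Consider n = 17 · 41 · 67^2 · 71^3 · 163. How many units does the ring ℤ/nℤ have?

φ(182534530901669) = 182534530901669 · (1 − 1/17) · (1 − 1/41) · (1 − 1/67) · (1 − 1/71) · (1 − 1/163)
       = 182534530901669 · 479001600/540447527 = 161781353395200.

161781353395200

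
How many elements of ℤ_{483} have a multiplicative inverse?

264

483 = 3 · 7 · 23.
φ(3) = 3 − 1 = 2.
φ(7) = 7 − 1 = 6.
φ(23) = 23 − 1 = 22.
φ(483) = 2 × 6 × 22 = 264.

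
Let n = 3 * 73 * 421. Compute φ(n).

60480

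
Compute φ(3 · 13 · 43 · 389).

391104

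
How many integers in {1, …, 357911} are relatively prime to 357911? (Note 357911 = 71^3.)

352870

φ(357911) = 357911 · (1 − 1/71)
       = 357911 · 70/71 = 352870.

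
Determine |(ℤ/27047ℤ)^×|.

Factor 27047: 27047 = 17 · 37 · 43.
φ(17) = 17 − 1 = 16.
φ(37) = 37 − 1 = 36.
φ(43) = 43 − 1 = 42.
φ(27047) = 16 × 36 × 42 = 24192.

24192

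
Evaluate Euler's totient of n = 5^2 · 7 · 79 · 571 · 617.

3286483200

φ(5^2) = 5^2 − 5^1 = 25 − 5 = 20.
φ(7) = 7 − 1 = 6.
φ(79) = 79 − 1 = 78.
φ(571) = 571 − 1 = 570.
φ(617) = 617 − 1 = 616.
Since φ is multiplicative, φ(4870644275) = 20 · 6 · 78 · 570 · 616 = 3286483200.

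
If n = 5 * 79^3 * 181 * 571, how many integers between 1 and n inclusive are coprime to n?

φ(254780368445) = 254780368445 · (1 − 1/5) · (1 − 1/79) · (1 − 1/181) · (1 − 1/571)
       = 254780368445 · 32011200/40823645 = 199781899200.

199781899200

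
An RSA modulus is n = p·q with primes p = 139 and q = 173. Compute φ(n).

23736

φ(139) = 139 − 1 = 138.
φ(173) = 173 − 1 = 172.
φ(24047) = 138 × 172 = 23736.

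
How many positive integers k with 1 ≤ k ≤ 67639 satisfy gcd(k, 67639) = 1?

55440

Prime factorization: 67639 = 11**2 · 13 · 43.
φ(67639) = 67639 · (1 − 1/11) · (1 − 1/13) · (1 − 1/43)
       = 67639 · 5040/6149 = 55440.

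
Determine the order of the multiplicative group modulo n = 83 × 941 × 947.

72917680

φ(83) = 83 − 1 = 82.
φ(941) = 941 − 1 = 940.
φ(947) = 947 − 1 = 946.
Since φ is multiplicative, φ(73963541) = 82 · 940 · 946 = 72917680.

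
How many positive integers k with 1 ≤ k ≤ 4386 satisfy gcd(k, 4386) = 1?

4386 = 2 · 3 · 17 · 43.
φ(2) = 2 − 1 = 1.
φ(3) = 3 − 1 = 2.
φ(17) = 17 − 1 = 16.
φ(43) = 43 − 1 = 42.
φ(4386) = 1 × 2 × 16 × 42 = 1344.

1344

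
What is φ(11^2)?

110

φ(121) = 121 · (1 − 1/11)
       = 121 · 10/11 = 110.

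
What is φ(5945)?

Prime factorization: 5945 = 5 * 29 * 41.
φ(5945) = 5945 · (1 − 1/5) · (1 − 1/29) · (1 − 1/41)
       = 5945 · 4480/5945 = 4480.

4480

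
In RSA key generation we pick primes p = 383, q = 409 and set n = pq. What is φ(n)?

For distinct primes, φ(pq) = (p−1)(q−1) = 382 × 408 = 155856.

155856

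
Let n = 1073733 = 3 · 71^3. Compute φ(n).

φ(3) = 3 − 1 = 2.
φ(71^3) = 71^2·(71−1) = 5041·70 = 352870.
φ(1073733) = 2 × 352870 = 705740.

705740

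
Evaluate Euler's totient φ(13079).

13079 = 11 * 29 * 41.
φ(13079) = 13079 · (1 − 1/11) · (1 − 1/29) · (1 − 1/41)
       = 13079 · 11200/13079 = 11200.

11200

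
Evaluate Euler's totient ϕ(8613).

Prime factorization: 8613 = 3**3 × 11 × 29.
φ(8613) = 8613 · (1 − 1/3) · (1 − 1/11) · (1 − 1/29)
       = 8613 · 560/957 = 5040.

5040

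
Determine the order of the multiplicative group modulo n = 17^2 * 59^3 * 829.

45470659968

φ(17^2) = 17^2 − 17^1 = 289 − 17 = 272.
φ(59^3) = 59^3 − 59^2 = 205379 − 3481 = 201898.
φ(829) = 829 − 1 = 828.
Since φ is multiplicative, φ(49204906199) = 272 · 201898 · 828 = 45470659968.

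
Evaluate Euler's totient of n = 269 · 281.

75040

φ(75589) = 75589 · (1 − 1/269) · (1 − 1/281)
       = 75589 · 75040/75589 = 75040.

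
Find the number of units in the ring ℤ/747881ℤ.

645120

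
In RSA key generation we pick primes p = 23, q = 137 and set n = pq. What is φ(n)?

2992

φ(pq) = (p−1)(q−1) = 22 · 136 = 2992.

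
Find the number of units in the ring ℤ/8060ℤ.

Prime factorization: 8060 = 2**2 · 5 · 13 · 31.
φ(2^2) = 2^2 − 2^1 = 4 − 2 = 2.
φ(5) = 5 − 1 = 4.
φ(13) = 13 − 1 = 12.
φ(31) = 31 − 1 = 30.
Since φ is multiplicative, φ(8060) = 2 · 4 · 12 · 30 = 2880.

2880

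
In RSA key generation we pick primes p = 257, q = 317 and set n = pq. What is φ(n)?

80896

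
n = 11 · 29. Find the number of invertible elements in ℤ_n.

280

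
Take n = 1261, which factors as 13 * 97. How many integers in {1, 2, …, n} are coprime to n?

1152

φ(13) = 13 − 1 = 12.
φ(97) = 97 − 1 = 96.
Multiply: 12 · 96 = 1152.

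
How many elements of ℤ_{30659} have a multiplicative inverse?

Factor 30659: 30659 = 23 · 31 · 43.
φ(23) = 23 − 1 = 22.
φ(31) = 31 − 1 = 30.
φ(43) = 43 − 1 = 42.
Multiply: 22 · 30 · 42 = 27720.

27720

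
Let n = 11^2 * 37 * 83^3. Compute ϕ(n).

2236996080

φ(11^2) = 11^1·(11−1) = 11·10 = 110.
φ(37) = 37 − 1 = 36.
φ(83^3) = 83^2·(83−1) = 6889·82 = 564898.
Multiply: 110 · 36 · 564898 = 2236996080.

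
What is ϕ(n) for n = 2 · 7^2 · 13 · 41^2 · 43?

φ(92088542) = 92088542 · (1 − 1/2) · (1 − 1/7) · (1 − 1/13) · (1 − 1/41) · (1 − 1/43)
       = 92088542 · 120960/320866 = 34715520.

34715520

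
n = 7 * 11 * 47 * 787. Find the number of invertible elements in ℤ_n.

φ(7) = 7 − 1 = 6.
φ(11) = 11 − 1 = 10.
φ(47) = 47 − 1 = 46.
φ(787) = 787 − 1 = 786.
Since φ is multiplicative, φ(2848153) = 6 · 10 · 46 · 786 = 2169360.

2169360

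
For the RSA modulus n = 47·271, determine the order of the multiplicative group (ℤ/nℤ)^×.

φ(12737) = 12737 · (1 − 1/47) · (1 − 1/271)
       = 12737 · 12420/12737 = 12420.

12420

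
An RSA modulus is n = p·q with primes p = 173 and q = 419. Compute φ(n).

71896

φ(173) = 173 − 1 = 172.
φ(419) = 419 − 1 = 418.
Multiply: 172 · 418 = 71896.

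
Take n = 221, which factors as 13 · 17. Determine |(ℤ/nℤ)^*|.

192

φ(13) = 13 − 1 = 12.
φ(17) = 17 − 1 = 16.
Multiply: 12 · 16 = 192.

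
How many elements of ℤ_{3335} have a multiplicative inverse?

2464

3335 = 5 · 23 · 29.
φ(3335) = 3335 · (1 − 1/5) · (1 − 1/23) · (1 − 1/29)
       = 3335 · 2464/3335 = 2464.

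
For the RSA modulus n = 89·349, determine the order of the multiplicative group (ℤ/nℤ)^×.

φ(n) = (p − 1)(q − 1) = (89−1)(349−1) = 88·348 = 30624.

30624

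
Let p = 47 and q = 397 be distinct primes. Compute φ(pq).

φ(n) = (p − 1)(q − 1) = (47−1)(397−1) = 46·396 = 18216.

18216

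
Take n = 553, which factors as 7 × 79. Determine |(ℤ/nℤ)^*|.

468

φ(7) = 7 − 1 = 6.
φ(79) = 79 − 1 = 78.
φ(553) = 6 × 78 = 468.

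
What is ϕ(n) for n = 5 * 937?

φ(4685) = 4685 · (1 − 1/5) · (1 − 1/937)
       = 4685 · 3744/4685 = 3744.

3744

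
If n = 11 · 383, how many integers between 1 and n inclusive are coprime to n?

3820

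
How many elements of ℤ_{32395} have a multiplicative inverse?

21600

32395 = 5 · 11 · 19 · 31.
φ(32395) = 32395 · (1 − 1/5) · (1 − 1/11) · (1 − 1/19) · (1 − 1/31)
       = 32395 · 21600/32395 = 21600.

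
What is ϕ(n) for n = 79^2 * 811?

φ(79^2) = 79^1·(79−1) = 79·78 = 6162.
φ(811) = 811 − 1 = 810.
φ(5061451) = 6162 × 810 = 4991220.

4991220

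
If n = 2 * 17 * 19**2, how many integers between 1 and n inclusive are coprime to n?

φ(12274) = 12274 · (1 − 1/2) · (1 − 1/17) · (1 − 1/19)
       = 12274 · 288/646 = 5472.

5472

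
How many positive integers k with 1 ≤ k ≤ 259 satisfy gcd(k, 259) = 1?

Factor 259: 259 = 7 · 37.
φ(7) = 7 − 1 = 6.
φ(37) = 37 − 1 = 36.
Multiply: 6 · 36 = 216.

216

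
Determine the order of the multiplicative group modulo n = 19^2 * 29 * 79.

746928

φ(827051) = 827051 · (1 − 1/19) · (1 − 1/29) · (1 − 1/79)
       = 827051 · 39312/43529 = 746928.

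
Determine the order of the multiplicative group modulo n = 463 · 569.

φ(263447) = 263447 · (1 − 1/463) · (1 − 1/569)
       = 263447 · 262416/263447 = 262416.

262416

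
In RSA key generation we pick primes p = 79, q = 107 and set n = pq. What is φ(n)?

8268

φ(pq) = (p−1)(q−1) = 78 · 106 = 8268.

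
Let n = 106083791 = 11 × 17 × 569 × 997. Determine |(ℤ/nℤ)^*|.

90516480

φ(11) = 11 − 1 = 10.
φ(17) = 17 − 1 = 16.
φ(569) = 569 − 1 = 568.
φ(997) = 997 − 1 = 996.
Since φ is multiplicative, φ(106083791) = 10 · 16 · 568 · 996 = 90516480.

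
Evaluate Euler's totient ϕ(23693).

23693 = 19 × 29 × 43.
φ(19) = 19 − 1 = 18.
φ(29) = 29 − 1 = 28.
φ(43) = 43 − 1 = 42.
Since φ is multiplicative, φ(23693) = 18 · 28 · 42 = 21168.

21168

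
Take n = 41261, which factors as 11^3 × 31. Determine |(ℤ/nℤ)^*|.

36300

φ(41261) = 41261 · (1 − 1/11) · (1 − 1/31)
       = 41261 · 300/341 = 36300.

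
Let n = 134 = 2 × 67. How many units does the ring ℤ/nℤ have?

φ(134) = 134 · (1 − 1/2) · (1 − 1/67)
       = 134 · 66/134 = 66.

66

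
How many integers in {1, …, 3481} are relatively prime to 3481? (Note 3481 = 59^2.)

φ(59^2) = 59^1·(59−1) = 59·58 = 3422.

3422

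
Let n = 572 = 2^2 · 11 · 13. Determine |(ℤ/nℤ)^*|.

240

φ(2^2) = 2^2 − 2^1 = 4 − 2 = 2.
φ(11) = 11 − 1 = 10.
φ(13) = 13 − 1 = 12.
Multiply: 2 · 10 · 12 = 240.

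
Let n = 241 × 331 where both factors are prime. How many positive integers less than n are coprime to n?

φ(pq) = (p−1)(q−1) = 240 · 330 = 79200.

79200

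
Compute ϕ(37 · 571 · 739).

15143760

φ(37) = 37 − 1 = 36.
φ(571) = 571 − 1 = 570.
φ(739) = 739 − 1 = 738.
Multiply: 36 · 570 · 738 = 15143760.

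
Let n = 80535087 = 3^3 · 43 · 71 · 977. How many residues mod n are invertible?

51649920

φ(3^3) = 3^3 − 3^2 = 27 − 9 = 18.
φ(43) = 43 − 1 = 42.
φ(71) = 71 − 1 = 70.
φ(977) = 977 − 1 = 976.
Since φ is multiplicative, φ(80535087) = 18 · 42 · 70 · 976 = 51649920.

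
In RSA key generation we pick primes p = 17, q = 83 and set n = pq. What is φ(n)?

φ(pq) = (p−1)(q−1) = 16 · 82 = 1312.

1312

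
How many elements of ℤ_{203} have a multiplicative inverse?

168

203 = 7 · 29.
φ(203) = 203 · (1 − 1/7) · (1 − 1/29)
       = 203 · 168/203 = 168.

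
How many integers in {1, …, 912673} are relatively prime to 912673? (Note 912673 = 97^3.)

903264

φ(912673) = 912673 · (1 − 1/97)
       = 912673 · 96/97 = 903264.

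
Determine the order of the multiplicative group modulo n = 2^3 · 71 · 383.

φ(217544) = 217544 · (1 − 1/2) · (1 − 1/71) · (1 − 1/383)
       = 217544 · 26740/54386 = 106960.

106960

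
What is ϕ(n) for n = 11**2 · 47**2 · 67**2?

φ(11^2) = 11^2 − 11^1 = 121 − 11 = 110.
φ(47^2) = 47^2 − 47^1 = 2209 − 47 = 2162.
φ(67^2) = 67^1·(67−1) = 67·66 = 4422.
φ(1199860321) = 110 × 2162 × 4422 = 1051640040.

1051640040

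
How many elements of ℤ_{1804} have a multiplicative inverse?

800

1804 = 2**2 × 11 × 41.
φ(2^2) = 2^2 − 2^1 = 4 − 2 = 2.
φ(11) = 11 − 1 = 10.
φ(41) = 41 − 1 = 40.
Multiply: 2 · 10 · 40 = 800.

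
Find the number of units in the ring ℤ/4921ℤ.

3888

4921 = 7 × 19 × 37.
φ(7) = 7 − 1 = 6.
φ(19) = 19 − 1 = 18.
φ(37) = 37 − 1 = 36.
Multiply: 6 · 18 · 36 = 3888.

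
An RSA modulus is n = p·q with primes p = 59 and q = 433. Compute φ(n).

For distinct primes, φ(pq) = (p−1)(q−1) = 58 × 432 = 25056.

25056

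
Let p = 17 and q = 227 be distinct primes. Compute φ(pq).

φ(pq) = (p−1)(q−1) = 16 · 226 = 3616.

3616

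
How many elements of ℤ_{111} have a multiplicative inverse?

72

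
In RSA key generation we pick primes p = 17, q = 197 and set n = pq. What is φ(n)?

3136

φ(3349) = 3349 · (1 − 1/17) · (1 − 1/197)
       = 3349 · 3136/3349 = 3136.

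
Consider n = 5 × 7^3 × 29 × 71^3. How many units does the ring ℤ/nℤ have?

φ(17800703585) = 17800703585 · (1 − 1/5) · (1 − 1/7) · (1 − 1/29) · (1 − 1/71)
       = 17800703585 · 47040/72065 = 11619303360.

11619303360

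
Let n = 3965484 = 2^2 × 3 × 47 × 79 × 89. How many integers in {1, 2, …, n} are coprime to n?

1262976

φ(2^2) = 2^2 − 2^1 = 4 − 2 = 2.
φ(3) = 3 − 1 = 2.
φ(47) = 47 − 1 = 46.
φ(79) = 79 − 1 = 78.
φ(89) = 89 − 1 = 88.
φ(3965484) = 2 × 2 × 46 × 78 × 88 = 1262976.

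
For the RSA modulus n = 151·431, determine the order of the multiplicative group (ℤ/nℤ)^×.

φ(151) = 151 − 1 = 150.
φ(431) = 431 − 1 = 430.
φ(65081) = 150 × 430 = 64500.

64500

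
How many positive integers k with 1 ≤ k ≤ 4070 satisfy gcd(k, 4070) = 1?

1440

Prime factorization: 4070 = 2 × 5 × 11 × 37.
φ(2) = 2 − 1 = 1.
φ(5) = 5 − 1 = 4.
φ(11) = 11 − 1 = 10.
φ(37) = 37 − 1 = 36.
Since φ is multiplicative, φ(4070) = 1 · 4 · 10 · 36 = 1440.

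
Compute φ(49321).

Factor 49321: 49321 = 31 * 37 * 43.
φ(49321) = 49321 · (1 − 1/31) · (1 − 1/37) · (1 − 1/43)
       = 49321 · 45360/49321 = 45360.

45360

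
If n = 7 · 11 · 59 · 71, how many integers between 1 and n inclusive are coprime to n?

φ(7) = 7 − 1 = 6.
φ(11) = 11 − 1 = 10.
φ(59) = 59 − 1 = 58.
φ(71) = 71 − 1 = 70.
φ(322553) = 6 × 10 × 58 × 70 = 243600.

243600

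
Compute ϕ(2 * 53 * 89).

φ(9434) = 9434 · (1 − 1/2) · (1 − 1/53) · (1 − 1/89)
       = 9434 · 4576/9434 = 4576.

4576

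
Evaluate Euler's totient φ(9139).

7776

9139 = 13 · 19 · 37.
φ(13) = 13 − 1 = 12.
φ(19) = 19 − 1 = 18.
φ(37) = 37 − 1 = 36.
φ(9139) = 12 × 18 × 36 = 7776.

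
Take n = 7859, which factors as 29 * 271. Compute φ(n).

7560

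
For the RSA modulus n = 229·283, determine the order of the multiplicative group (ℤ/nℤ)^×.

φ(pq) = (p−1)(q−1) = 228 · 282 = 64296.

64296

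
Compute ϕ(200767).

155232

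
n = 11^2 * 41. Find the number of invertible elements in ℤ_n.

φ(11^2) = 11^2 − 11^1 = 121 − 11 = 110.
φ(41) = 41 − 1 = 40.
Multiply: 110 · 40 = 4400.

4400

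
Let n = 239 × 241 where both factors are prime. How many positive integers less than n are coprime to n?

57120

φ(n) = (p − 1)(q − 1) = (239−1)(241−1) = 238·240 = 57120.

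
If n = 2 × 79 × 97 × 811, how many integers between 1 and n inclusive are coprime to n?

φ(2) = 2 − 1 = 1.
φ(79) = 79 − 1 = 78.
φ(97) = 97 − 1 = 96.
φ(811) = 811 − 1 = 810.
Since φ is multiplicative, φ(12429386) = 1 · 78 · 96 · 810 = 6065280.

6065280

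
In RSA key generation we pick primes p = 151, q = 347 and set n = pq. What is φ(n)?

51900

φ(n) = (p − 1)(q − 1) = (151−1)(347−1) = 150·346 = 51900.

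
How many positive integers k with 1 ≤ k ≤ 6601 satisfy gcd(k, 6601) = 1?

Prime factorization: 6601 = 7 · 23 · 41.
φ(7) = 7 − 1 = 6.
φ(23) = 23 − 1 = 22.
φ(41) = 41 − 1 = 40.
Since φ is multiplicative, φ(6601) = 6 · 22 · 40 = 5280.

5280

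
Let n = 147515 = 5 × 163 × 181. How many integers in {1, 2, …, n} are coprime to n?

116640

φ(5) = 5 − 1 = 4.
φ(163) = 163 − 1 = 162.
φ(181) = 181 − 1 = 180.
Since φ is multiplicative, φ(147515) = 4 · 162 · 180 = 116640.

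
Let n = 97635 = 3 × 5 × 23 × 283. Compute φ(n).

φ(3) = 3 − 1 = 2.
φ(5) = 5 − 1 = 4.
φ(23) = 23 − 1 = 22.
φ(283) = 283 − 1 = 282.
φ(97635) = 2 × 4 × 22 × 282 = 49632.

49632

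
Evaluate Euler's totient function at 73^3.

φ(389017) = 389017 · (1 − 1/73)
       = 389017 · 72/73 = 383688.

383688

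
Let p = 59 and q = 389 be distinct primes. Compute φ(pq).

22504

φ(59) = 59 − 1 = 58.
φ(389) = 389 − 1 = 388.
φ(22951) = 58 × 388 = 22504.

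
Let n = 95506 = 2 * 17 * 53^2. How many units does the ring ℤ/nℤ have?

φ(95506) = 95506 · (1 − 1/2) · (1 − 1/17) · (1 − 1/53)
       = 95506 · 832/1802 = 44096.

44096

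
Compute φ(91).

72

Factor 91: 91 = 7 * 13.
φ(91) = 91 · (1 − 1/7) · (1 − 1/13)
       = 91 · 72/91 = 72.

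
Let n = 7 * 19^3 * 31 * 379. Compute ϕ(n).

442123920

φ(564104737) = 564104737 · (1 − 1/7) · (1 − 1/19) · (1 − 1/31) · (1 − 1/379)
       = 564104737 · 1224720/1562617 = 442123920.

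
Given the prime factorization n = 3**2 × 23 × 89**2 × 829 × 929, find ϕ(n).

φ(3^2) = 3^2 − 3^1 = 9 − 3 = 6.
φ(23) = 23 − 1 = 22.
φ(89^2) = 89^2 − 89^1 = 7921 − 89 = 7832.
φ(829) = 829 − 1 = 828.
φ(929) = 929 − 1 = 928.
Multiply: 6 · 22 · 7832 · 828 · 928 = 794373820416.

794373820416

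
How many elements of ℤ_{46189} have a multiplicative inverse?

34560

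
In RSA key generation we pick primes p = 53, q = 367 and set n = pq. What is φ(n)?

φ(19451) = 19451 · (1 − 1/53) · (1 − 1/367)
       = 19451 · 19032/19451 = 19032.

19032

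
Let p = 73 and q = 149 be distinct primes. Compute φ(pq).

φ(n) = (p − 1)(q − 1) = (73−1)(149−1) = 72·148 = 10656.

10656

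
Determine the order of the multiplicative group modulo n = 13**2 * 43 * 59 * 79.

φ(33871487) = 33871487 · (1 − 1/13) · (1 − 1/43) · (1 − 1/59) · (1 − 1/79)
       = 33871487 · 2280096/2605499 = 29641248.

29641248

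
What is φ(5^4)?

500

φ(625) = 625 · (1 − 1/5)
       = 625 · 4/5 = 500.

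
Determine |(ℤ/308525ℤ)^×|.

201600

First factor: 308525 = 5^2 · 7 · 41 · 43.
φ(5^2) = 5^2 − 5^1 = 25 − 5 = 20.
φ(7) = 7 − 1 = 6.
φ(41) = 41 − 1 = 40.
φ(43) = 43 − 1 = 42.
φ(308525) = 20 × 6 × 40 × 42 = 201600.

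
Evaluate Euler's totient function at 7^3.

φ(343) = 343 · (1 − 1/7)
       = 343 · 6/7 = 294.

294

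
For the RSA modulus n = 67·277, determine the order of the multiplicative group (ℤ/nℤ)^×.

18216

φ(18559) = 18559 · (1 − 1/67) · (1 − 1/277)
       = 18559 · 18216/18559 = 18216.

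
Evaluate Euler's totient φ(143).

120

First factor: 143 = 11 · 13.
φ(143) = 143 · (1 − 1/11) · (1 − 1/13)
       = 143 · 120/143 = 120.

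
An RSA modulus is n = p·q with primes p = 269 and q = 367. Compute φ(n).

98088

For distinct primes, φ(pq) = (p−1)(q−1) = 268 × 366 = 98088.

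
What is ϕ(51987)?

30240

Prime factorization: 51987 = 3 · 13 · 31 · 43.
φ(3) = 3 − 1 = 2.
φ(13) = 13 − 1 = 12.
φ(31) = 31 − 1 = 30.
φ(43) = 43 − 1 = 42.
Since φ is multiplicative, φ(51987) = 2 · 12 · 30 · 42 = 30240.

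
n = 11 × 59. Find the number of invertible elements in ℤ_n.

580

φ(649) = 649 · (1 − 1/11) · (1 − 1/59)
       = 649 · 580/649 = 580.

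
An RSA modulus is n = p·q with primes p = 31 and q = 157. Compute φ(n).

φ(n) = (p − 1)(q − 1) = (31−1)(157−1) = 30·156 = 4680.

4680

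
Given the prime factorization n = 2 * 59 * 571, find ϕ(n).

φ(67378) = 67378 · (1 − 1/2) · (1 − 1/59) · (1 − 1/571)
       = 67378 · 33060/67378 = 33060.

33060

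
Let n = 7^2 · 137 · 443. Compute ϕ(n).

2524704

φ(7^2) = 7^2 − 7^1 = 49 − 7 = 42.
φ(137) = 137 − 1 = 136.
φ(443) = 443 − 1 = 442.
Multiply: 42 · 136 · 442 = 2524704.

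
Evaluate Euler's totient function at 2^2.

φ(2^2) = 2^2 − 2^1 = 4 − 2 = 2.

2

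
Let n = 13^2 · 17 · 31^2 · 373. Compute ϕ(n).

863516160

φ(13^2) = 13^1·(13−1) = 13·12 = 156.
φ(17) = 17 − 1 = 16.
φ(31^2) = 31^2 − 31^1 = 961 − 31 = 930.
φ(373) = 373 − 1 = 372.
Since φ is multiplicative, φ(1029835469) = 156 · 16 · 930 · 372 = 863516160.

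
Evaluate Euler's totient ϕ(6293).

5040

First factor: 6293 = 7 · 29 · 31.
φ(7) = 7 − 1 = 6.
φ(29) = 29 − 1 = 28.
φ(31) = 31 − 1 = 30.
φ(6293) = 6 × 28 × 30 = 5040.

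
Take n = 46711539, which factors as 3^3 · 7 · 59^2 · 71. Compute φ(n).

25870320

φ(3^3) = 3^3 − 3^2 = 27 − 9 = 18.
φ(7) = 7 − 1 = 6.
φ(59^2) = 59^1·(59−1) = 59·58 = 3422.
φ(71) = 71 − 1 = 70.
φ(46711539) = 18 × 6 × 3422 × 70 = 25870320.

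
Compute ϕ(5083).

4224

Factor 5083: 5083 = 13 * 17 * 23.
φ(13) = 13 − 1 = 12.
φ(17) = 17 − 1 = 16.
φ(23) = 23 − 1 = 22.
Since φ is multiplicative, φ(5083) = 12 · 16 · 22 = 4224.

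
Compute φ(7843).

7843 = 11 · 23 · 31.
φ(11) = 11 − 1 = 10.
φ(23) = 23 − 1 = 22.
φ(31) = 31 − 1 = 30.
φ(7843) = 10 × 22 × 30 = 6600.

6600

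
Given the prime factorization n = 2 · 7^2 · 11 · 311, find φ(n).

130200

φ(2) = 2 − 1 = 1.
φ(7^2) = 7^2 − 7^1 = 49 − 7 = 42.
φ(11) = 11 − 1 = 10.
φ(311) = 311 − 1 = 310.
φ(335258) = 1 × 42 × 10 × 310 = 130200.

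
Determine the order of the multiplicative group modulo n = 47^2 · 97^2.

20132544

φ(47^2) = 47^2 − 47^1 = 2209 − 47 = 2162.
φ(97^2) = 97^1·(97−1) = 97·96 = 9312.
Since φ is multiplicative, φ(20784481) = 2162 · 9312 = 20132544.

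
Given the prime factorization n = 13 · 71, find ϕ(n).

840

φ(13) = 13 − 1 = 12.
φ(71) = 71 − 1 = 70.
φ(923) = 12 × 70 = 840.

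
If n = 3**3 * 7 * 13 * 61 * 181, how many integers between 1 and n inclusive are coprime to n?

13996800

φ(3^3) = 3^2·(3−1) = 9·2 = 18.
φ(7) = 7 − 1 = 6.
φ(13) = 13 − 1 = 12.
φ(61) = 61 − 1 = 60.
φ(181) = 181 − 1 = 180.
Multiply: 18 · 6 · 12 · 60 · 180 = 13996800.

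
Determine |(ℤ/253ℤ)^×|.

Prime factorization: 253 = 11 · 23.
φ(253) = 253 · (1 − 1/11) · (1 − 1/23)
       = 253 · 220/253 = 220.

220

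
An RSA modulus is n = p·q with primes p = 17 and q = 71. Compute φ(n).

1120

φ(pq) = (p−1)(q−1) = 16 · 70 = 1120.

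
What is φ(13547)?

11880

13547 = 19 · 23 · 31.
φ(19) = 19 − 1 = 18.
φ(23) = 23 − 1 = 22.
φ(31) = 31 − 1 = 30.
Multiply: 18 · 22 · 30 = 11880.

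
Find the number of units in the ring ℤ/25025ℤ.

14400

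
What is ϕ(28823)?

First factor: 28823 = 19 * 37 * 41.
φ(28823) = 28823 · (1 − 1/19) · (1 − 1/37) · (1 − 1/41)
       = 28823 · 25920/28823 = 25920.

25920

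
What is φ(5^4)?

500

φ(5^4) = 5^3·(5−1) = 125·4 = 500.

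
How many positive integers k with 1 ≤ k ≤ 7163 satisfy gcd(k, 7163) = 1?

6048

7163 = 13 · 19 · 29.
φ(7163) = 7163 · (1 − 1/13) · (1 − 1/19) · (1 − 1/29)
       = 7163 · 6048/7163 = 6048.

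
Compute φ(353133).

201600

Prime factorization: 353133 = 3^3 × 11 × 29 × 41.
φ(3^3) = 3^3 − 3^2 = 27 − 9 = 18.
φ(11) = 11 − 1 = 10.
φ(29) = 29 − 1 = 28.
φ(41) = 41 − 1 = 40.
φ(353133) = 18 × 10 × 28 × 40 = 201600.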